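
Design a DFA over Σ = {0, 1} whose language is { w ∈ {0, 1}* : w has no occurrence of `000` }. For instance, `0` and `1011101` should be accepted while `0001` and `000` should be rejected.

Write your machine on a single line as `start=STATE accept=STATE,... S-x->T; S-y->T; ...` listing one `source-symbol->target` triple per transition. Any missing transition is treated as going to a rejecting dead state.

start=q0; accept=q0,q1,q2; q0-0->q1; q0-1->q0; q1-0->q2; q1-1->q0; q2-0->q3; q2-1->q0; q3-0->q3; q3-1->q3

Track partial matches of the forbidden pattern `000`. State q3 is a dead state reached once `000` has occurred; every other state accepts. q0 means no part of `000` is currently matched.
With 4 states:
        0   1  
>* q0   q1  q0 
 * q1   q2  q0 
 * q2   q3  q0 
   q3   q3  q3 
(> = start, * = accepting)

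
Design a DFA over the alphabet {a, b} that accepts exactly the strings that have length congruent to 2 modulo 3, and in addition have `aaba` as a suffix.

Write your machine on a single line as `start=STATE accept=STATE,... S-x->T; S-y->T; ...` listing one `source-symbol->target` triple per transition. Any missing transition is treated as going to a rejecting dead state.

Build one automaton per condition and run them in lockstep. The first has 3 states tracking the input length modulo 3; the second has 5 states tracking how much of the suffix `aaba` has currently been matched. A product state is a pair (one from each), accepting exactly when both do.
With 15 states:
          a    b  
>  q0     q1   q2 
   q1     q3   q4 
   q2     q5   q4 
   q3     q6   q7 
   q4     q8   q0 
   q5     q6   q0 
   q6     q9  q10 
   q7    q11   q2 
   q8     q9   q2 
   q9     q3  q12 
   q10   q13   q4 
   q11    q3   q4 
   q12   q14   q0 
 * q13    q6   q0 
   q14    q9   q2 
(> = start, * = accepting)

start=q0; accept=q13; q0-a->q1; q0-b->q2; q1-a->q3; q1-b->q4; q2-a->q5; q2-b->q4; q3-a->q6; q3-b->q7; q4-a->q8; q4-b->q0; q5-a->q6; q5-b->q0; q6-a->q9; q6-b->q10; q7-a->q11; q7-b->q2; q8-a->q9; q8-b->q2; q9-a->q3; q9-b->q12; q10-a->q13; q10-b->q4; q11-a->q3; q11-b->q4; q12-a->q14; q12-b->q0; q13-a->q6; q13-b->q0; q14-a->q9; q14-b->q2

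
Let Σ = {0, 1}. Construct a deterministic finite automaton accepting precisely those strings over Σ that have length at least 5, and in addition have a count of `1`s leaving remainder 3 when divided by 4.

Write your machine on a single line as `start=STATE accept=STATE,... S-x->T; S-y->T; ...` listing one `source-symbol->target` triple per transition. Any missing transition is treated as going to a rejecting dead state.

start=A; accept=R,V; A-0->B; A-1->C; B-0->D; B-1->E; C-0->E; C-1->F; D-0->G; D-1->H; E-0->H; E-1->I; F-0->I; F-1->J; G-0->K; G-1->L; H-0->L; H-1->M; I-0->M; I-1->N; J-0->N; J-1->K; K-0->O; K-1->P; L-0->P; L-1->Q; M-0->Q; M-1->R; N-0->R; N-1->O; O-0->S; O-1->T; P-0->T; P-1->U; Q-0->U; Q-1->V; R-0->V; R-1->S; S-0->S; S-1->T; T-0->T; T-1->U; U-0->U; U-1->V; V-0->V; V-1->S

Handle the two conditions separately and then intersect. One (7 states) tracks the input length, saturating at 6; the other (4 states) tracks the count of `1`s modulo 4. Each combined state is a pair, one component from each; accept when both components accept.
A 22-state machine:
       0  1 
>  A   B  C 
   B   D  E 
   C   E  F 
   D   G  H 
   E   H  I 
   F   I  J 
   G   K  L 
   H   L  M 
   I   M  N 
   J   N  K 
   K   O  P 
   L   P  Q 
   M   Q  R 
   N   R  O 
   O   S  T 
   P   T  U 
   Q   U  V 
 * R   V  S 
   S   S  T 
   T   T  U 
   U   U  V 
 * V   V  S 
(> = start, * = accepting)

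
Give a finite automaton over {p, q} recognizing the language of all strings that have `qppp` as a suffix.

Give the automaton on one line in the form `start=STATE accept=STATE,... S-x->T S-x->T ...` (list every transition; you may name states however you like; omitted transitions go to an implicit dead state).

start=S0 accept=S4 S0-p->S0 S0-q->S1 S1-p->S2 S1-q->S1 S2-p->S3 S2-q->S1 S3-p->S4 S3-q->S1 S4-p->S0 S4-q->S1

Remember how much of `qppp` the current input suffix matches. State S0 means no match yet; S1 means the last symbol is `q`; S2 means the last 2 symbols are `qp`; S3 means the last 3 symbols are `qpp`; S4 means the last 4 symbols are `qppp`. Only S4 accepts. On a mismatch, fall back to the longest proper suffix that is still a prefix of `qppp`.
        p   q  
>  S0   S0  S1 
   S1   S2  S1 
   S2   S3  S1 
   S3   S4  S1 
 * S4   S0  S1 
(> = start, * = accepting)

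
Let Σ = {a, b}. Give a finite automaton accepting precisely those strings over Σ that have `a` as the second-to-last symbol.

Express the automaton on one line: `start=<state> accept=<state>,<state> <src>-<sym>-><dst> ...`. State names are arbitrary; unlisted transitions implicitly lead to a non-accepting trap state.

start=s0 accept=s3,s4 s0-a->s1 s0-b->s2 s1-a->s3 s1-b->s4 s2-a->s5 s2-b->s6 s3-a->s3 s3-b->s4 s4-a->s5 s4-b->s6 s5-a->s3 s5-b->s4 s6-a->s5 s6-b->s6

A DFA must remember the last 2 symbols (since which symbol is second-to-last isn't known until the input ends). Use one state per possible window of the last ≤2 symbols; accept from those whose window starts with `a`.
7 states suffice.
        a   b  
>  s0   s1  s2 
   s1   s3  s4 
   s2   s5  s6 
 * s3   s3  s4 
 * s4   s5  s6 
   s5   s3  s4 
   s6   s5  s6 
(> = start, * = accepting)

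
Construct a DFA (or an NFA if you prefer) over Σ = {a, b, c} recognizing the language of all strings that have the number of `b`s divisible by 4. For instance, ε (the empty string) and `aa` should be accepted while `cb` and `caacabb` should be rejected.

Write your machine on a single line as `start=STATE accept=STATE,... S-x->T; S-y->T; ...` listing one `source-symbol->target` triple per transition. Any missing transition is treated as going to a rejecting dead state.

Keep the running count of `b`s modulo 4: each `b` advances along the cycle q0 → q1 → q2 → q3 → q0 while other symbols loop. Accept at q0.
A 4-state machine:
        a   b   c  
>* q0   q0  q1  q0 
   q1   q1  q2  q1 
   q2   q2  q3  q2 
   q3   q3  q0  q3 
(> = start, * = accepting)

start=q0; accept=q0; q0-a->q0; q0-b->q1; q0-c->q0; q1-a->q1; q1-b->q2; q1-c->q1; q2-a->q2; q2-b->q3; q2-c->q2; q3-a->q3; q3-b->q0; q3-c->q3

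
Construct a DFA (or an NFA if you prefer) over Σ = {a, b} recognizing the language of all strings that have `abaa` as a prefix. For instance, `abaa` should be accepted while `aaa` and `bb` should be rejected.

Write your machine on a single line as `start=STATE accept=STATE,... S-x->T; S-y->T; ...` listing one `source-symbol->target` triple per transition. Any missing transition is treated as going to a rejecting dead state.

Check the first 4 symbols one by one: S0 through S3 record how many have matched `abaa` so far; any wrong symbol goes to the dead state S5. After all 4 match we enter the accepting sink S4.
        a   b  
>  S0   S1  S5 
   S1   S5  S2 
   S2   S3  S5 
   S3   S4  S5 
 * S4   S4  S4 
   S5   S5  S5 
(> = start, * = accepting)

start=S0; accept=S4; S0-a->S1; S0-b->S5; S1-a->S5; S1-b->S2; S2-a->S3; S2-b->S5; S3-a->S4; S3-b->S5; S4-a->S4; S4-b->S4; S5-a->S5; S5-b->S5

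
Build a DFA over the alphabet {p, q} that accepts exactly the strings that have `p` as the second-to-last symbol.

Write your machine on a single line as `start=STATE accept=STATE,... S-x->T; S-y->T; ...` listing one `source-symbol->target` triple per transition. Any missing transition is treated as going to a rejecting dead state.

A DFA must remember the last 2 symbols (since which symbol is second-to-last isn't known until the input ends). Use one state per possible window of the last ≤2 symbols; accept from those whose window starts with `p`.
With 7 states:
        p   q  
>  S0   S1  S2 
   S1   S3  S4 
   S2   S5  S6 
 * S3   S3  S4 
 * S4   S5  S6 
   S5   S3  S4 
   S6   S5  S6 
(> = start, * = accepting)

start=S0; accept=S3,S4; S0-p->S1; S0-q->S2; S1-p->S3; S1-q->S4; S2-p->S5; S2-q->S6; S3-p->S3; S3-q->S4; S4-p->S5; S4-q->S6; S5-p->S3; S5-q->S4; S6-p->S5; S6-q->S6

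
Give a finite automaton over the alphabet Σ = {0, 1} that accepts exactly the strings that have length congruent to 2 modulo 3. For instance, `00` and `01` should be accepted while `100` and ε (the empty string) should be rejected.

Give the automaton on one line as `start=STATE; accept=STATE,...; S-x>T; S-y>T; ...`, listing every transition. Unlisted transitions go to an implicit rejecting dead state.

start=S0; accept=S2; S0-0>S1; S0-1>S1; S1-0>S2; S1-1>S2; S2-0>S0; S2-1>S0

Only the length mod 3 matters, so use a 3-cycle: from any state, every input symbol moves to the next state, wrapping S2 back to S0. Mark S2 accepting.
A 3-state machine:
        0   1  
>  S0   S1  S1 
   S1   S2  S2 
 * S2   S0  S0 
(> = start, * = accepting)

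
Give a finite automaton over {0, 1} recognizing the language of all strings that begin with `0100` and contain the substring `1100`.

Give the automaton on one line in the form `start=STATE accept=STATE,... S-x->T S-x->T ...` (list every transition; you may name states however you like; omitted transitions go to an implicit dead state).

start=A accept=J A-0->B A-1->C B-0->C B-1->D C-0->C C-1->C D-0->E D-1->C E-0->F E-1->C F-0->F F-1->G G-0->F G-1->H H-0->I H-1->H I-0->J I-1->G J-0->J J-1->J

Handle the two conditions separately and then intersect. The first has 6 states tracking whether the input so far still matches the prefix `0100`; the second has 5 states tracking whether and how much of `1100` has been seen. A product state is a pair (one from each), accepting exactly when both do. After merging equivalent states the machine shrinks.
A 10-state machine:
       0  1 
>  A   B  C 
   B   C  D 
   C   C  C 
   D   E  C 
   E   F  C 
   F   F  G 
   G   F  H 
   H   I  H 
   I   J  G 
 * J   J  J 
(> = start, * = accepting)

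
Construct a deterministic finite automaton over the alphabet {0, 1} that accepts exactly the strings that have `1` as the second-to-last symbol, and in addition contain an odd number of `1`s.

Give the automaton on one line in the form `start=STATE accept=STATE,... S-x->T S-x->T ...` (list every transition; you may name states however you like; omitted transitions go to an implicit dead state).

Build one automaton per condition and run them in lockstep. One (7 states) tracks the last 2 symbols read; the other (2 states) tracks the count of `1`s modulo 2. Each combined state is a pair, one component from each; accept when both components accept. After merging equivalent states the machine shrinks.
6 states suffice.
        0   1  
>  s0   s0  s1 
   s1   s2  s3 
 * s2   s4  s3 
   s3   s0  s5 
   s4   s4  s3 
 * s5   s2  s3 
(> = start, * = accepting)

start=s0 accept=s2,s5 s0-0->s0 s0-1->s1 s1-0->s2 s1-1->s3 s2-0->s4 s2-1->s3 s3-0->s0 s3-1->s5 s4-0->s4 s4-1->s3 s5-0->s2 s5-1->s3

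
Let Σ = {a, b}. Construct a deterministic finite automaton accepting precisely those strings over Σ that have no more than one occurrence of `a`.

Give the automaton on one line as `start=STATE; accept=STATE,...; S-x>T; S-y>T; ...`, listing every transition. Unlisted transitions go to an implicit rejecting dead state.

start=q0; accept=q0,q1; q0-a>q1; q0-b>q0; q1-a>q2; q1-b>q1; q2-a>q2; q2-b>q2

Only the number of `a`s matters, and only up to 2. Make a chain q0 → q1 → q2 advanced by each `a` (with q2 absorbing); every other symbol self-loops. The accepting set is {q0, q1}.
With 3 states:
        a   b  
>* q0   q1  q0 
 * q1   q2  q1 
   q2   q2  q2 
(> = start, * = accepting)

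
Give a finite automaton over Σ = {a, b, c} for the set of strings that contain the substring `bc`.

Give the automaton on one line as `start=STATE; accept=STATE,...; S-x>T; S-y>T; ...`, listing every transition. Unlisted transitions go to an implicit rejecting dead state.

Track how much of `bc` has been matched so far: state S0 is no progress, S2 is the absorbing accept state reached once `bc` has occurred. Intermediate states record partial matches; on a mismatch, fall back to the longest reusable overlap.
3 states suffice.
        a   b   c  
>  S0   S0  S1  S0 
   S1   S0  S1  S2 
 * S2   S2  S2  S2 
(> = start, * = accepting)

start=S0; accept=S2; S0-a>S0; S0-b>S1; S0-c>S0; S1-a>S0; S1-b>S1; S1-c>S2; S2-a>S2; S2-b>S2; S2-c>S2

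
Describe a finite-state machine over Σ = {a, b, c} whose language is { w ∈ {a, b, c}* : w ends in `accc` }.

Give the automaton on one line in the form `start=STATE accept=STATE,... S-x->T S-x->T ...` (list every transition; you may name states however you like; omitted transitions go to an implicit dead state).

Remember how much of `accc` the current input suffix matches. State S0 means no match yet; S1 means the last symbol is `a`; S2 means the last 2 symbols are `ac`; S3 means the last 3 symbols are `acc`; S4 means the last 4 symbols are `accc`. Only S4 accepts. On a mismatch, fall back to the longest proper suffix that is still a prefix of `accc`.
5 states suffice.
        a   b   c  
>  S0   S1  S0  S0 
   S1   S1  S0  S2 
   S2   S1  S0  S3 
   S3   S1  S0  S4 
 * S4   S1  S0  S0 
(> = start, * = accepting)

start=S0 accept=S4 S0-a->S1 S0-b->S0 S0-c->S0 S1-a->S1 S1-b->S0 S1-c->S2 S2-a->S1 S2-b->S0 S2-c->S3 S3-a->S1 S3-b->S0 S3-c->S4 S4-a->S1 S4-b->S0 S4-c->S0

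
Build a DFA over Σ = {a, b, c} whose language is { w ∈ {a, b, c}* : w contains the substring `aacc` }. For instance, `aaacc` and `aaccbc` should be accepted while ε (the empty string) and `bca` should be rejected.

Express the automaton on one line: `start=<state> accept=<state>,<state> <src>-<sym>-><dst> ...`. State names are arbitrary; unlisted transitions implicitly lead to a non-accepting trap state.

Track how much of `aacc` has been matched so far: state q0 is no progress, q4 is the absorbing accept state reached once `aacc` has occurred. Intermediate states record partial matches; on a mismatch, fall back to the longest reusable overlap.
5 states suffice.
        a   b   c  
>  q0   q1  q0  q0 
   q1   q2  q0  q0 
   q2   q2  q0  q3 
   q3   q1  q0  q4 
 * q4   q4  q4  q4 
(> = start, * = accepting)

start=q0 accept=q4 q0-a->q1 q0-b->q0 q0-c->q0 q1-a->q2 q1-b->q0 q1-c->q0 q2-a->q2 q2-b->q0 q2-c->q3 q3-a->q1 q3-b->q0 q3-c->q4 q4-a->q4 q4-b->q4 q4-c->q4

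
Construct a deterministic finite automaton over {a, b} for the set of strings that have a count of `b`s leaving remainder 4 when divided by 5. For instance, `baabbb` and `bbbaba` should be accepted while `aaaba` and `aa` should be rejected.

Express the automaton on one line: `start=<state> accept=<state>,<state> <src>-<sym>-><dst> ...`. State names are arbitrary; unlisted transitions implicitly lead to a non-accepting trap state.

start=s0 accept=s4 s0-a->s0 s0-b->s1 s1-a->s1 s1-b->s2 s2-a->s2 s2-b->s3 s3-a->s3 s3-b->s4 s4-a->s4 s4-b->s0

The only thing that matters is how many `b`s have appeared, reduced mod 5. Use one state per residue: s0 for 0, …, s4 for 4. Reading `b` moves to the next residue; anything else stays put. s4 is accepting.
5 states suffice.
        a   b  
>  s0   s0  s1 
   s1   s1  s2 
   s2   s2  s3 
   s3   s3  s4 
 * s4   s4  s0 
(> = start, * = accepting)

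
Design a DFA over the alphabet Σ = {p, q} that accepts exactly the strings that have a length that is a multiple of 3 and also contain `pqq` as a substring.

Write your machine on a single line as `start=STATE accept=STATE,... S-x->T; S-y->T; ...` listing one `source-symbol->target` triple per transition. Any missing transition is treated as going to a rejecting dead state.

Handle the two conditions separately and then intersect. One (3 states) tracks the input length modulo 3; the other (4 states) tracks whether and how much of `pqq` has been seen. Each combined state is a pair, one component from each; accept when both components accept.
12 states suffice.
          p    q  
>  s0     s1   s2 
   s1     s3   s4 
   s2     s3   s5 
   s3     s6   s7 
   s4     s6   s8 
   s5     s6   s0 
   s6     s1   s9 
   s7     s1  s10 
 * s8    s10  s10 
   s9     s3  s11 
   s10   s11  s11 
   s11    s8   s8 
(> = start, * = accepting)

start=s0; accept=s8; s0-p->s1; s0-q->s2; s1-p->s3; s1-q->s4; s2-p->s3; s2-q->s5; s3-p->s6; s3-q->s7; s4-p->s6; s4-q->s8; s5-p->s6; s5-q->s0; s6-p->s1; s6-q->s9; s7-p->s1; s7-q->s10; s8-p->s10; s8-q->s10; s9-p->s3; s9-q->s11; s10-p->s11; s10-q->s11; s11-p->s8; s11-q->s8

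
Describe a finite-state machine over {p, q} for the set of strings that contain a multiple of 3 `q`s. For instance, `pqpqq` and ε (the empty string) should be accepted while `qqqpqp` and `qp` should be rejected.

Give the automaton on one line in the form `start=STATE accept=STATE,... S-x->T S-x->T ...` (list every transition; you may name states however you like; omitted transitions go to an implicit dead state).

start=S0 accept=S0 S0-p->S0 S0-q->S1 S1-p->S1 S1-q->S2 S2-p->S2 S2-q->S0

Keep the running count of `q`s modulo 3: each `q` advances along the cycle S0 → S1 → S2 → S0 while other symbols loop. Accept at S0.
3 states suffice.
        p   q  
>* S0   S0  S1 
   S1   S1  S2 
   S2   S2  S0 
(> = start, * = accepting)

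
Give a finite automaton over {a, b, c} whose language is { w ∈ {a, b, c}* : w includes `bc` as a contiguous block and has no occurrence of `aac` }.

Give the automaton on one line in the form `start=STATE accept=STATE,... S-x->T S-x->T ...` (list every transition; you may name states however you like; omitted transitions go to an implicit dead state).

Run two small machines in parallel and take their product. The first has 3 states tracking whether and how much of `bc` has been seen; the second has 4 states tracking partial matches of the forbidden pattern `aac`. A product state is a pair (one from each), accepting exactly when both do. After merging equivalent states the machine shrinks.
With 8 states:
        a   b   c  
>  q0   q1  q2  q0 
   q1   q3  q2  q0 
   q2   q1  q2  q4 
   q3   q3  q2  q5 
 * q4   q6  q4  q4 
   q5   q5  q5  q5 
 * q6   q7  q4  q4 
 * q7   q7  q4  q5 
(> = start, * = accepting)

start=q0 accept=q4,q6,q7 q0-a->q1 q0-b->q2 q0-c->q0 q1-a->q3 q1-b->q2 q1-c->q0 q2-a->q1 q2-b->q2 q2-c->q4 q3-a->q3 q3-b->q2 q3-c->q5 q4-a->q6 q4-b->q4 q4-c->q4 q5-a->q5 q5-b->q5 q5-c->q5 q6-a->q7 q6-b->q4 q6-c->q4 q7-a->q7 q7-b->q4 q7-c->q5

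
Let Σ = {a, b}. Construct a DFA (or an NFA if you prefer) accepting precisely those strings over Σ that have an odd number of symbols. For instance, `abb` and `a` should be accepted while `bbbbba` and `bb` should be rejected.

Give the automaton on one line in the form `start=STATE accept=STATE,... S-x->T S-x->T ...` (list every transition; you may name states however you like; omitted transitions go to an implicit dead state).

Only the length mod 2 matters, so use a 2-cycle: from any state, every input symbol moves to the next state, wrapping q1 back to q0. Mark q1 accepting.
2 states suffice.
        a   b  
>  q0   q1  q1 
 * q1   q0  q0 
(> = start, * = accepting)

start=q0 accept=q1 q0-a->q1 q0-b->q1 q1-a->q0 q1-b->q0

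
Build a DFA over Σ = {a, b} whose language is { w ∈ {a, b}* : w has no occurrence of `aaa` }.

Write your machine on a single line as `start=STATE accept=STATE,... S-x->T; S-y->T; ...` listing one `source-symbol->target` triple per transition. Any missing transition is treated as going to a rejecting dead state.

Track partial matches of the forbidden pattern `aaa`. State s3 is a dead state reached once `aaa` has occurred; every other state accepts. s0 means no part of `aaa` is currently matched.
        a   b  
>* s0   s1  s0 
 * s1   s2  s0 
 * s2   s3  s0 
   s3   s3  s3 
(> = start, * = accepting)

start=s0; accept=s0,s1,s2; s0-a->s1; s0-b->s0; s1-a->s2; s1-b->s0; s2-a->s3; s2-b->s0; s3-a->s3; s3-b->s3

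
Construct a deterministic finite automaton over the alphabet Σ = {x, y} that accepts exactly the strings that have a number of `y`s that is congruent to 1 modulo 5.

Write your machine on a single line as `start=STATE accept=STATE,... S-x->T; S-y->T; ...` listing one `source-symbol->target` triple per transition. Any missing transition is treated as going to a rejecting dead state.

Keep the running count of `y`s modulo 5: each `y` advances along the cycle s0 → s1 → s2 → s3 → s4 → s0 while other symbols loop. Accept at s1.
        x   y  
>  s0   s0  s1 
 * s1   s1  s2 
   s2   s2  s3 
   s3   s3  s4 
   s4   s4  s0 
(> = start, * = accepting)

start=s0; accept=s1; s0-x->s0; s0-y->s1; s1-x->s1; s1-y->s2; s2-x->s2; s2-y->s3; s3-x->s3; s3-y->s4; s4-x->s4; s4-y->s0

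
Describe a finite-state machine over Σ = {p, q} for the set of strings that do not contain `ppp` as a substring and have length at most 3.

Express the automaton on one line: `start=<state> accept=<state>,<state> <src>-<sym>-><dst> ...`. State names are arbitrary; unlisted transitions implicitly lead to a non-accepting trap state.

Handle the two conditions separately and then intersect. The first has 4 states tracking partial matches of the forbidden pattern `ppp`; the second has 5 states tracking the input length, saturating at 4. A product state is a pair (one from each), accepting exactly when both do.
A 14-state machine:
          p    q  
>* s0     s1   s2 
 * s1     s3   s4 
 * s2     s5   s4 
 * s3     s6   s7 
 * s4     s8   s7 
 * s5     s9   s7 
   s6    s10  s10 
 * s7    s11  s12 
 * s8    s13  s12 
 * s9    s10  s12 
   s10   s10  s10 
   s11   s13  s12 
   s12   s11  s12 
   s13   s10  s12 
(> = start, * = accepting)

start=s0 accept=s0,s1,s2,s3,s4,s5,s7,s8,s9 s0-p->s1 s0-q->s2 s1-p->s3 s1-q->s4 s2-p->s5 s2-q->s4 s3-p->s6 s3-q->s7 s4-p->s8 s4-q->s7 s5-p->s9 s5-q->s7 s6-p->s10 s6-q->s10 s7-p->s11 s7-q->s12 s8-p->s13 s8-q->s12 s9-p->s10 s9-q->s12 s10-p->s10 s10-q->s10 s11-p->s13 s11-q->s12 s12-p->s11 s12-q->s12 s13-p->s10 s13-q->s12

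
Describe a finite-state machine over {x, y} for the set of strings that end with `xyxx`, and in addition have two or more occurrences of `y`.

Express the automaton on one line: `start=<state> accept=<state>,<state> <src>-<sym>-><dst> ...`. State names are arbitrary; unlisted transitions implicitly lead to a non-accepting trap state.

Run two small machines in parallel and take their product. The first has 5 states tracking how much of the suffix `xyxx` has currently been matched; the second has 4 states tracking the count of `y`s, saturating at 3. A product state is a pair (one from each), accepting exactly when both do. After merging equivalent states the machine shrinks.
With 6 states:
        x   y  
>  s0   s0  s1 
   s1   s2  s1 
   s2   s2  s3 
   s3   s4  s1 
   s4   s5  s3 
 * s5   s2  s3 
(> = start, * = accepting)

start=s0 accept=s5 s0-x->s0 s0-y->s1 s1-x->s2 s1-y->s1 s2-x->s2 s2-y->s3 s3-x->s4 s3-y->s1 s4-x->s5 s4-y->s3 s5-x->s2 s5-y->s3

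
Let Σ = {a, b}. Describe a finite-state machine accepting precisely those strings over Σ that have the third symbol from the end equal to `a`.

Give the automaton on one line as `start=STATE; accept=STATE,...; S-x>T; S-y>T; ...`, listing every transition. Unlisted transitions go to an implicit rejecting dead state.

A DFA must remember the last 3 symbols (since which symbol is third-to-last isn't known until the input ends). Use one state per possible window of the last ≤3 symbols; accept from those whose window starts with `a`.
A 15-state machine:
          a    b  
>  S0     S1   S2 
   S1     S3   S4 
   S2     S5   S6 
   S3     S7   S8 
   S4     S9  S10 
   S5    S11  S12 
   S6    S13  S14 
 * S7     S7   S8 
 * S8     S9  S10 
 * S9    S11  S12 
 * S10   S13  S14 
   S11    S7   S8 
   S12    S9  S10 
   S13   S11  S12 
   S14   S13  S14 
(> = start, * = accepting)

start=S0; accept=S7,S8,S9,S10; S0-a>S1; S0-b>S2; S1-a>S3; S1-b>S4; S2-a>S5; S2-b>S6; S3-a>S7; S3-b>S8; S4-a>S9; S4-b>S10; S5-a>S11; S5-b>S12; S6-a>S13; S6-b>S14; S7-a>S7; S7-b>S8; S8-a>S9; S8-b>S10; S9-a>S11; S9-b>S12; S10-a>S13; S10-b>S14; S11-a>S7; S11-b>S8; S12-a>S9; S12-b>S10; S13-a>S11; S13-b>S12; S14-a>S13; S14-b>S14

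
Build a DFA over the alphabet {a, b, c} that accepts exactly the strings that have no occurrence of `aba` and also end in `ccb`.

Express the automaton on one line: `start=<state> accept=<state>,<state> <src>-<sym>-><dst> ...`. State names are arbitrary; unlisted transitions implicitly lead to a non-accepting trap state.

Run two small machines in parallel and take their product. The first has 4 states tracking partial matches of the forbidden pattern `aba`; the second has 4 states tracking how much of the suffix `ccb` has currently been matched. A product state is a pair (one from each), accepting exactly when both do.
        a   b   c  
>  s0   s1  s0  s2 
   s1   s1  s3  s2 
   s2   s1  s0  s4 
   s3   s5  s0  s2 
   s4   s1  s6  s4 
   s5   s5  s5  s7 
 * s6   s1  s0  s2 
   s7   s5  s5  s8 
   s8   s5  s9  s8 
   s9   s5  s5  s7 
(> = start, * = accepting)

start=s0 accept=s6 s0-a->s1 s0-b->s0 s0-c->s2 s1-a->s1 s1-b->s3 s1-c->s2 s2-a->s1 s2-b->s0 s2-c->s4 s3-a->s5 s3-b->s0 s3-c->s2 s4-a->s1 s4-b->s6 s4-c->s4 s5-a->s5 s5-b->s5 s5-c->s7 s6-a->s1 s6-b->s0 s6-c->s2 s7-a->s5 s7-b->s5 s7-c->s8 s8-a->s5 s8-b->s9 s8-c->s8 s9-a->s5 s9-b->s5 s9-c->s7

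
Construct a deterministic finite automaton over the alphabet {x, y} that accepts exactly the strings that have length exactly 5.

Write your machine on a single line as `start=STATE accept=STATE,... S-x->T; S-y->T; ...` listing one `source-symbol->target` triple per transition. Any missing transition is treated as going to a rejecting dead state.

Count input length up to 6: every symbol moves from S0 toward S6, which means 'more than 5' and absorbs. Accept from {S5}.
With 7 states:
        x   y  
>  S0   S1  S1 
   S1   S2  S2 
   S2   S3  S3 
   S3   S4  S4 
   S4   S5  S5 
 * S5   S6  S6 
   S6   S6  S6 
(> = start, * = accepting)

start=S0; accept=S5; S0-x->S1; S0-y->S1; S1-x->S2; S1-y->S2; S2-x->S3; S2-y->S3; S3-x->S4; S3-y->S4; S4-x->S5; S4-y->S5; S5-x->S6; S5-y->S6; S6-x->S6; S6-y->S6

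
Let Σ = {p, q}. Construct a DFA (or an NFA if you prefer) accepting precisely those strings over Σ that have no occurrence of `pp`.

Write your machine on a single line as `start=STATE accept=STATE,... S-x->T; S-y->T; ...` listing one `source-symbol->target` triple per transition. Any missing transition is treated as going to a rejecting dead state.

This is the complement of 'contains `pp`'. Use the same substring-matching states — s0 through s2 holding how much of `pp` has just been matched — but flip the accepting set: everything except the trap s2 accepts.
A 3-state machine:
        p   q  
>* s0   s1  s0 
 * s1   s2  s0 
   s2   s2  s2 
(> = start, * = accepting)

start=s0; accept=s0,s1; s0-p->s1; s0-q->s0; s1-p->s2; s1-q->s0; s2-p->s2; s2-q->s2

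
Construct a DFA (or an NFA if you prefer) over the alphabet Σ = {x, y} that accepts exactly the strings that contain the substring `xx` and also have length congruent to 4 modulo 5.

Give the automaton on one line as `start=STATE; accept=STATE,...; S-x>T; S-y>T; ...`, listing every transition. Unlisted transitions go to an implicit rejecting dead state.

start=q0; accept=q9; q0-x>q1; q0-y>q2; q1-x>q3; q1-y>q4; q2-x>q5; q2-y>q4; q3-x>q6; q3-y>q6; q4-x>q7; q4-y>q8; q5-x>q6; q5-y>q8; q6-x>q9; q6-y>q9; q7-x>q9; q7-y>q10; q8-x>q11; q8-y>q10; q9-x>q12; q9-y>q12; q10-x>q13; q10-y>q0; q11-x>q12; q11-y>q0; q12-x>q14; q12-y>q14; q13-x>q14; q13-y>q2; q14-x>q3; q14-y>q3

Build one automaton per condition and run them in lockstep. The first has 3 states tracking whether and how much of `xx` has been seen; the second has 5 states tracking the input length modulo 5. A product state is a pair (one from each), accepting exactly when both do.
          x    y  
>  q0     q1   q2 
   q1     q3   q4 
   q2     q5   q4 
   q3     q6   q6 
   q4     q7   q8 
   q5     q6   q8 
   q6     q9   q9 
   q7     q9  q10 
   q8    q11  q10 
 * q9    q12  q12 
   q10   q13   q0 
   q11   q12   q0 
   q12   q14  q14 
   q13   q14   q2 
   q14    q3   q3 
(> = start, * = accepting)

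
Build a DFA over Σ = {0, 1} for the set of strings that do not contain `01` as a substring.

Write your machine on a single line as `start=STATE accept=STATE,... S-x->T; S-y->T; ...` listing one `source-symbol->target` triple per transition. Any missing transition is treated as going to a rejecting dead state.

This is the complement of 'contains `01`'. Use the same substring-matching states — q0 through q2 holding how much of `01` has just been matched — but flip the accepting set: everything except the trap q2 accepts.
With 3 states:
        0   1  
>* q0   q1  q0 
 * q1   q1  q2 
   q2   q2  q2 
(> = start, * = accepting)

start=q0; accept=q0,q1; q0-0->q1; q0-1->q0; q1-0->q1; q1-1->q2; q2-0->q2; q2-1->q2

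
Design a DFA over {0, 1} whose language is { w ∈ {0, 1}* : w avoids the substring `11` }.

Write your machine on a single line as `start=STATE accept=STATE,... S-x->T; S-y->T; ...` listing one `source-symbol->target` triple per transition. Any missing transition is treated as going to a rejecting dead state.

This is the complement of 'contains `11`'. Use the same substring-matching states — q0 through q2 holding how much of `11` has just been matched — but flip the accepting set: everything except the trap q2 accepts.
        0   1  
>* q0   q0  q1 
 * q1   q0  q2 
   q2   q2  q2 
(> = start, * = accepting)

start=q0; accept=q0,q1; q0-0->q0; q0-1->q1; q1-0->q0; q1-1->q2; q2-0->q2; q2-1->q2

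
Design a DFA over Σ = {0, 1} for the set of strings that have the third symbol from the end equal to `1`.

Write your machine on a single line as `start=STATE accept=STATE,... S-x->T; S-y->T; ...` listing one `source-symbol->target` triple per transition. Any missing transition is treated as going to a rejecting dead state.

Because acceptance depends on a position counted from the end, the machine has to buffer the most recent 3 symbols. Make each state the string of the last up-to-3 symbols read; on input `x` shift the window left and append `x`. Accept when the buffered window has length 3 and begins with `1`.
A 15-state machine:
          0    1  
>  s0     s1   s2 
   s1     s3   s4 
   s2     s5   s6 
   s3     s7   s8 
   s4     s9  s10 
   s5    s11  s12 
   s6    s13  s14 
   s7     s7   s8 
   s8     s9  s10 
   s9    s11  s12 
   s10   s13  s14 
 * s11    s7   s8 
 * s12    s9  s10 
 * s13   s11  s12 
 * s14   s13  s14 
(> = start, * = accepting)

start=s0; accept=s11,s12,s13,s14; s0-0->s1; s0-1->s2; s1-0->s3; s1-1->s4; s2-0->s5; s2-1->s6; s3-0->s7; s3-1->s8; s4-0->s9; s4-1->s10; s5-0->s11; s5-1->s12; s6-0->s13; s6-1->s14; s7-0->s7; s7-1->s8; s8-0->s9; s8-1->s10; s9-0->s11; s9-1->s12; s10-0->s13; s10-1->s14; s11-0->s7; s11-1->s8; s12-0->s9; s12-1->s10; s13-0->s11; s13-1->s12; s14-0->s13; s14-1->s14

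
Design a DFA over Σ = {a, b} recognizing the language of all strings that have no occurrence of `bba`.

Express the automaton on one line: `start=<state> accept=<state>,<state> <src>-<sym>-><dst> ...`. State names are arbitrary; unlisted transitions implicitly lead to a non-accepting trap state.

Track partial matches of the forbidden pattern `bba`. State q3 is a dead state reached once `bba` has occurred; every other state accepts. q0 means no part of `bba` is currently matched.
With 4 states:
        a   b  
>* q0   q0  q1 
 * q1   q0  q2 
 * q2   q3  q2 
   q3   q3  q3 
(> = start, * = accepting)

start=q0 accept=q0,q1,q2 q0-a->q0 q0-b->q1 q1-a->q0 q1-b->q2 q2-a->q3 q2-b->q2 q3-a->q3 q3-b->q3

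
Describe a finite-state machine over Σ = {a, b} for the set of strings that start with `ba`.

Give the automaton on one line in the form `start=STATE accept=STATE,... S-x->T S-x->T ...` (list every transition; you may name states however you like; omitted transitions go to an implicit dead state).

start=s0 accept=s2 s0-a->s3 s0-b->s1 s1-a->s2 s1-b->s3 s2-a->s2 s2-b->s2 s3-a->s3 s3-b->s3

Check the first 2 symbols one by one: s0 through s1 record how many have matched `ba` so far; any wrong symbol goes to the dead state s3. After all 2 match we enter the accepting sink s2.
A 4-state machine:
        a   b  
>  s0   s3  s1 
   s1   s2  s3 
 * s2   s2  s2 
   s3   s3  s3 
(> = start, * = accepting)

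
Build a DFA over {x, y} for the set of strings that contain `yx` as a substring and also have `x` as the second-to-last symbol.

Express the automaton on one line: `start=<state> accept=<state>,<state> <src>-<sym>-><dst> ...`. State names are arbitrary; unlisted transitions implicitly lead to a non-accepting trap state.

start=S0 accept=S3,S4 S0-x->S0 S0-y->S1 S1-x->S2 S1-y->S1 S2-x->S3 S2-y->S4 S3-x->S3 S3-y->S4 S4-x->S2 S4-y->S1

Build one automaton per condition and run them in lockstep. The first has 3 states tracking whether and how much of `yx` has been seen; the second has 7 states tracking the last 2 symbols read. A product state is a pair (one from each), accepting exactly when both do. After merging equivalent states the machine shrinks.
A 5-state machine:
        x   y  
>  S0   S0  S1 
   S1   S2  S1 
   S2   S3  S4 
 * S3   S3  S4 
 * S4   S2  S1 
(> = start, * = accepting)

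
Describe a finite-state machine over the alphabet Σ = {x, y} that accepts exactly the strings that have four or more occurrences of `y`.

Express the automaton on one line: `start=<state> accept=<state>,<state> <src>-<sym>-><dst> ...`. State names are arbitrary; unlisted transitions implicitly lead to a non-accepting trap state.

start=S0 accept=S4,S5 S0-x->S0 S0-y->S1 S1-x->S1 S1-y->S2 S2-x->S2 S2-y->S3 S3-x->S3 S3-y->S4 S4-x->S4 S4-y->S5 S5-x->S5 S5-y->S5

Only the number of `y`s matters, and only up to 5. Make a chain S0 → S1 → S2 → S3 → S4 → S5 advanced by each `y` (with S5 absorbing); every other symbol self-loops. The accepting set is {S4, S5}.
6 states suffice.
        x   y  
>  S0   S0  S1 
   S1   S1  S2 
   S2   S2  S3 
   S3   S3  S4 
 * S4   S4  S5 
 * S5   S5  S5 
(> = start, * = accepting)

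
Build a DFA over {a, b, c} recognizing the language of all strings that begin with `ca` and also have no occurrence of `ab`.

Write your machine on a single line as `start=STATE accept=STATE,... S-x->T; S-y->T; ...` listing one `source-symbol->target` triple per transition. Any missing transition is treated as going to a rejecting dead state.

Build one automaton per condition and run them in lockstep. One (4 states) tracks whether the input so far still matches the prefix `ca`; the other (3 states) tracks partial matches of the forbidden pattern `ab`. Each combined state is a pair, one component from each; accept when both components accept. Minimizing collapses redundant product states.
With 5 states:
        a   b   c  
>  q0   q1  q1  q2 
   q1   q1  q1  q1 
   q2   q3  q1  q1 
 * q3   q3  q1  q4 
 * q4   q3  q4  q4 
(> = start, * = accepting)

start=q0; accept=q3,q4; q0-a->q1; q0-b->q1; q0-c->q2; q1-a->q1; q1-b->q1; q1-c->q1; q2-a->q3; q2-b->q1; q2-c->q1; q3-a->q3; q3-b->q1; q3-c->q4; q4-a->q3; q4-b->q4; q4-c->q4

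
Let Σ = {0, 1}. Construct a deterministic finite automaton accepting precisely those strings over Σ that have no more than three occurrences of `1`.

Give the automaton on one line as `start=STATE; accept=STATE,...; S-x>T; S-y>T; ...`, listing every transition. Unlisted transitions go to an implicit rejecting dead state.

Count `1`s, saturating at 4: states S0 through S3 mean 0 through 3 `1`s seen; S4 means more than 3. Each `1` increments (capped at S4); other symbols loop. Accept from {S0, S1, S2, S3}.
A 5-state machine:
        0   1  
>* S0   S0  S1 
 * S1   S1  S2 
 * S2   S2  S3 
 * S3   S3  S4 
   S4   S4  S4 
(> = start, * = accepting)

start=S0; accept=S0,S1,S2,S3; S0-0>S0; S0-1>S1; S1-0>S1; S1-1>S2; S2-0>S2; S2-1>S3; S3-0>S3; S3-1>S4; S4-0>S4; S4-1>S4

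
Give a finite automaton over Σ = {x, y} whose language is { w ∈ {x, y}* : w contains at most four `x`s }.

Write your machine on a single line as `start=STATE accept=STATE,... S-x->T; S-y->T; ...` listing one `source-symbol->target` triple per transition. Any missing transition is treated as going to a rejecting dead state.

start=A; accept=A,B,C,D,E; A-x->B; A-y->A; B-x->C; B-y->B; C-x->D; C-y->C; D-x->E; D-y->D; E-x->F; E-y->E; F-x->F; F-y->F

Only the number of `x`s matters, and only up to 5. Make a chain A → B → C → D → E → F advanced by each `x` (with F absorbing); every other symbol self-loops. The accepting set is {A, B, C, D, E}.
A 6-state machine:
       x  y 
>* A   B  A 
 * B   C  B 
 * C   D  C 
 * D   E  D 
 * E   F  E 
   F   F  F 
(> = start, * = accepting)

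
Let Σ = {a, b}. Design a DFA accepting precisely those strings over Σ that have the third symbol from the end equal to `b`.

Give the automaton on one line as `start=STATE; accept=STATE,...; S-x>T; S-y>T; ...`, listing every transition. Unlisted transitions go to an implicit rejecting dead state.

start=q0; accept=q11,q12,q13,q14; q0-a>q1; q0-b>q2; q1-a>q3; q1-b>q4; q2-a>q5; q2-b>q6; q3-a>q7; q3-b>q8; q4-a>q9; q4-b>q10; q5-a>q11; q5-b>q12; q6-a>q13; q6-b>q14; q7-a>q7; q7-b>q8; q8-a>q9; q8-b>q10; q9-a>q11; q9-b>q12; q10-a>q13; q10-b>q14; q11-a>q7; q11-b>q8; q12-a>q9; q12-b>q10; q13-a>q11; q13-b>q12; q14-a>q13; q14-b>q14

Because acceptance depends on a position counted from the end, the machine has to buffer the most recent 3 symbols. Make each state the string of the last up-to-3 symbols read; on input `x` shift the window left and append `x`. Accept when the buffered window has length 3 and begins with `b`.
With 15 states:
          a    b  
>  q0     q1   q2 
   q1     q3   q4 
   q2     q5   q6 
   q3     q7   q8 
   q4     q9  q10 
   q5    q11  q12 
   q6    q13  q14 
   q7     q7   q8 
   q8     q9  q10 
   q9    q11  q12 
   q10   q13  q14 
 * q11    q7   q8 
 * q12    q9  q10 
 * q13   q11  q12 
 * q14   q13  q14 
(> = start, * = accepting)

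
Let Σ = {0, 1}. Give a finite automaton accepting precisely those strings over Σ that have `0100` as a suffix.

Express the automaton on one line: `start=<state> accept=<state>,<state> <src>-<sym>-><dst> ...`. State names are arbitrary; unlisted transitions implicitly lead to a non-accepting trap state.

Let each state record the length of the longest suffix of the input read so far that is also a prefix of `0100`. q1 means the last symbol is `0`; q2 means the last 2 symbols are `01`; q3 means the last 3 symbols are `010`; q4 means the last 4 symbols are `0100`. Accept only at q4, where the string currently ends in `0100`.
With 5 states:
        0   1  
>  q0   q1  q0 
   q1   q1  q2 
   q2   q3  q0 
   q3   q4  q2 
 * q4   q1  q2 
(> = start, * = accepting)

start=q0 accept=q4 q0-0->q1 q0-1->q0 q1-0->q1 q1-1->q2 q2-0->q3 q2-1->q0 q3-0->q4 q3-1->q2 q4-0->q1 q4-1->q2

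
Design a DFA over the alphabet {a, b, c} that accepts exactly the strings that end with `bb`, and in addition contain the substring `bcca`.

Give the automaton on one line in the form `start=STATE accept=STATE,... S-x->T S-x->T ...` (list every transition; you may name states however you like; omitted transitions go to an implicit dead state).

Run two small machines in parallel and take their product. One (3 states) tracks how much of the suffix `bb` has currently been matched; the other (5 states) tracks whether and how much of `bcca` has been seen. Each combined state is a pair, one component from each; accept when both components accept. Equivalent product states are then merged.
A 7-state machine:
        a   b   c  
>  S0   S0  S1  S0 
   S1   S0  S1  S2 
   S2   S0  S1  S3 
   S3   S4  S1  S0 
   S4   S4  S5  S4 
   S5   S4  S6  S4 
 * S6   S4  S6  S4 
(> = start, * = accepting)

start=S0 accept=S6 S0-a->S0 S0-b->S1 S0-c->S0 S1-a->S0 S1-b->S1 S1-c->S2 S2-a->S0 S2-b->S1 S2-c->S3 S3-a->S4 S3-b->S1 S3-c->S0 S4-a->S4 S4-b->S5 S4-c->S4 S5-a->S4 S5-b->S6 S5-c->S4 S6-a->S4 S6-b->S6 S6-c->S4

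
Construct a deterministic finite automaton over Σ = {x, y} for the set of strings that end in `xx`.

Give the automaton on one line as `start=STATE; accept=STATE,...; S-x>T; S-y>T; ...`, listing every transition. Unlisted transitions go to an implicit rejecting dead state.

start=A; accept=C; A-x>B; A-y>A; B-x>C; B-y>A; C-x>C; C-y>A

Remember how much of `xx` the current input suffix matches. State A means no match yet; B means the last symbol is `x`; C means the last 2 symbols are `xx`. Only C accepts. On a mismatch, fall back to the longest proper suffix that is still a prefix of `xx`.
A 3-state machine:
       x  y 
>  A   B  A 
   B   C  A 
 * C   C  A 
(> = start, * = accepting)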